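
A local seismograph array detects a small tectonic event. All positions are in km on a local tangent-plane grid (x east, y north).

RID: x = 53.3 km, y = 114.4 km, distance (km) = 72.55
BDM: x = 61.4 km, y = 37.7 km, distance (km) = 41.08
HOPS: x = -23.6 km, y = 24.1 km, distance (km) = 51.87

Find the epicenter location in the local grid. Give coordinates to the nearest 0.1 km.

Circle about each station: (x − 53.3)² + (y − 114.4)² = 72.55²; (x − 61.4)² + (y − 37.7)² = 41.08²; (x + 23.6)² + (y − 24.1)² = 51.87².
Subtracting pairs of circle equations eliminates x²+y² and gives linear equations (the radical axes):
16.2 x − 153.4 y = -7161.06
-153.8 x − 180.6 y = -12217.47
Solving the 2×2 system: x ≈ 21.9, y ≈ 49.0 km.

(21.9, 49.0)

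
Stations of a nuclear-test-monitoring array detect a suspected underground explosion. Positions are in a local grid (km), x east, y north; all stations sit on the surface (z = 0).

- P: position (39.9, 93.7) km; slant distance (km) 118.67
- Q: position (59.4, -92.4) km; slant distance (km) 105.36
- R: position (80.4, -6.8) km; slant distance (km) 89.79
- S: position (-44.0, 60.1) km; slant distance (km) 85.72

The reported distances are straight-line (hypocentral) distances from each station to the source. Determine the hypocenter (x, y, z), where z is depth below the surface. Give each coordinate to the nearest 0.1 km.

Each station gives a sphere (x−x_i)² + (y−y_i)² + z² = d_i² (stations at z=0).
Subtracting the P sphere from Q and R: z² cancels, leaving linear equations in x and y:
39.0 x − 372.2 y = 4676.26
81.0 x − 201.0 y = 2159.02
Solving: x ≈ -6.111, y ≈ -13.204 km (keep extra digits for the depth step; rounded: -6.1, -13.2).
Then from the P sphere: z² = 118.67² − (x − 39.9)² − (y − 93.7)² with x = -6.111, y = -13.204, so z ≈ 23.175 ≈ 23.2 km.
Check against S (with the unrounded solution): distance 85.71 ≈ 85.72 km. ✓

(-6.1, -13.2, 23.2)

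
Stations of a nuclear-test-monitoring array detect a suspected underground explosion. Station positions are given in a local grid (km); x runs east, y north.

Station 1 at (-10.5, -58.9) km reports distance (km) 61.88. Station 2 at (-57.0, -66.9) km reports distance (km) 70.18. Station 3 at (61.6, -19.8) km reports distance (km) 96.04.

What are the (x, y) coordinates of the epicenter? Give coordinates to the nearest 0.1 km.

Circle about each station: (x + 10.5)² + (y + 58.9)² = 61.88²; (x + 57.0)² + (y + 66.9)² = 70.18²; (x − 61.6)² + (y + 19.8)² = 96.04².
Subtracting pairs of circle equations eliminates x²+y² and gives linear equations (the radical axes):
-93.0 x − 16.0 y = 3049.05
144.2 x + 78.2 y = -4787.41
Solving the 2×2 system: x ≈ -32.6, y ≈ -1.1 km.
Check against Station 1 (with the unrounded x, y): √((x + 10.5)²+(y + 58.9)²) = 61.86 ≈ 61.88 km. ✓

x ≈ -32.6 km, y ≈ -1.1 km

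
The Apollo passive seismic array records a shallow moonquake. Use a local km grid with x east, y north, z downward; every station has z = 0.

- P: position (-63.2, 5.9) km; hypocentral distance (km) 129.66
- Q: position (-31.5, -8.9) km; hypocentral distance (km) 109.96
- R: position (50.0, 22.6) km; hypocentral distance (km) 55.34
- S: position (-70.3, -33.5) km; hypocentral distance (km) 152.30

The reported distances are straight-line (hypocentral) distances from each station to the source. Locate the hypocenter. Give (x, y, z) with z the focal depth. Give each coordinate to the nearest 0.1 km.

(49.4, 46.3, 50.0)

Each station gives a sphere (x−x_i)² + (y−y_i)² + z² = d_i² (stations at z=0).
Subtracting the P sphere from Q and R: z² cancels, leaving linear equations in x and y:
63.4 x − 29.6 y = 1762.92
226.4 x + 33.4 y = 12730.91
Solving: x ≈ 49.407, y ≈ 46.265 km (keep extra digits for the depth step; rounded: 49.4, 46.3).
Then from the P sphere: z² = 129.66² − (x + 63.2)² − (y − 5.9)² with x = 49.407, y = 46.265, so z ≈ 50.020 ≈ 50.0 km.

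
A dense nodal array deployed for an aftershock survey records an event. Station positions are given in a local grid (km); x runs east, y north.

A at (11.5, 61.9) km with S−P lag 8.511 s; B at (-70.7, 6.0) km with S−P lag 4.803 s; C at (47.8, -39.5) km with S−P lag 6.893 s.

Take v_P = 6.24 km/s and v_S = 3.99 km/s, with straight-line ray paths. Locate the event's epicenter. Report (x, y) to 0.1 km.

(-26.9, -24.1)

Distance from S−P lag: d = Δt · v_P v_S / (v_P − v_S) = Δt · (6.24·3.99)/(6.24−3.99) ≈ 11.0656·Δt.
So d_A = 94.18, d_B = 53.15, d_C = 76.28 km.
Circle about each station: (x − 11.5)² + (y − 61.9)² = 94.18²; (x + 70.7)² + (y − 6.0)² = 53.15²; (x − 47.8)² + (y + 39.5)² = 76.28².
Subtracting the A equation from the B and C equations removes the quadratic terms:
-164.4 x − 111.8 y = 7115.58
72.6 x − 202.8 y = 2932.46
Solving the 2×2 system: x ≈ -26.9, y ≈ -24.1 km.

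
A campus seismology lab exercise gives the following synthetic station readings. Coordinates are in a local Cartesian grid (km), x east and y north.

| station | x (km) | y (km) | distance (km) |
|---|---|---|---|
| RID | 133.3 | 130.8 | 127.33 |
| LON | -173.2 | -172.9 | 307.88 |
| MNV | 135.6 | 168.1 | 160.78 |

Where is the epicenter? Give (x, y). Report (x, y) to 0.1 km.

(62.9, 24.7)

Circle about each station: (x − 133.3)² + (y − 130.8)² = 127.33²; (x + 173.2)² + (y + 172.9)² = 307.88²; (x − 135.6)² + (y − 168.1)² = 160.78².
Subtracting the RID equation from the LON and MNV equations removes the quadratic terms:
-613.0 x − 607.4 y = -53562.05
4.6 x + 74.6 y = 2130.16
Solving the 2×2 system: x ≈ 62.9, y ≈ 24.7 km.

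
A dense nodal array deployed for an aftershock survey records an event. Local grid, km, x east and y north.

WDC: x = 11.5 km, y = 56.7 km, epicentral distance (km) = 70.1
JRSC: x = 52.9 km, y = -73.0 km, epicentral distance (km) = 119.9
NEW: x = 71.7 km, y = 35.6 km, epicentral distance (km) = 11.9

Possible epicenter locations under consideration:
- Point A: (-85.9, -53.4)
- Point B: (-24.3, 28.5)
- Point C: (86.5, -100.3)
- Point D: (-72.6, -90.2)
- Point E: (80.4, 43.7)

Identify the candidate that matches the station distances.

Point E

For each candidate, compare |candidate − station| to the reported distance:
Point A: residuals WDC 76.9, JRSC 20.3, NEW 169.1 → max 169.1 km
Point B: residuals WDC 24.5, JRSC 7.6, NEW 84.4 → max 84.4 km
Point C: residuals WDC 103.9, JRSC 76.6, NEW 124.8 → max 124.8 km
Point D: residuals WDC 99.2, JRSC 6.8, NEW 179.5 → max 179.5 km
Point E: residuals WDC 0.0, JRSC 0.0, NEW 0.0 → max 0.0 km
Only Point E has all residuals ≈ 0.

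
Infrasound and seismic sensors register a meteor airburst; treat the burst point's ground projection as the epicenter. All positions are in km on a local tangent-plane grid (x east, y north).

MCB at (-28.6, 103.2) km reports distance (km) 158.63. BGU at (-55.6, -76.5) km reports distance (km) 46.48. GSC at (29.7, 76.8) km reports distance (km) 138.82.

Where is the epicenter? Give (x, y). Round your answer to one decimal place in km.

Circle about each station: (x + 28.6)² + (y − 103.2)² = 158.63²; (x + 55.6)² + (y + 76.5)² = 46.48²; (x − 29.7)² + (y − 76.8)² = 138.82².
Subtracting pairs of circle equations eliminates x²+y² and gives linear equations (the radical axes):
-54.0 x − 359.4 y = 20478.50
116.6 x − 52.8 y = 1204.61
Solving the 2×2 system: x ≈ -14.5, y ≈ -54.8 km.

x ≈ -14.5 km, y ≈ -54.8 km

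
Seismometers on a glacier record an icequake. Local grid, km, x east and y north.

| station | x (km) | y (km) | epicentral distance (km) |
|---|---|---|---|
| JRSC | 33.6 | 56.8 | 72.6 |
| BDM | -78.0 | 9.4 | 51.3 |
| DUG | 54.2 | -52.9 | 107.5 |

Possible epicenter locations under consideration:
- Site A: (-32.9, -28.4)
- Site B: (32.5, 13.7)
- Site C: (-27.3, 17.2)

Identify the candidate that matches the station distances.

Site C

For each candidate, compare |candidate − station| to the reported distance:
Site A: residuals JRSC 35.5, BDM 7.5, DUG 17.0 → max 35.5 km
Site B: residuals JRSC 29.5, BDM 59.3, DUG 37.5 → max 59.3 km
Site C: residuals JRSC 0.0, BDM 0.0, DUG 0.0 → max 0.0 km
Only Site C has all residuals ≈ 0.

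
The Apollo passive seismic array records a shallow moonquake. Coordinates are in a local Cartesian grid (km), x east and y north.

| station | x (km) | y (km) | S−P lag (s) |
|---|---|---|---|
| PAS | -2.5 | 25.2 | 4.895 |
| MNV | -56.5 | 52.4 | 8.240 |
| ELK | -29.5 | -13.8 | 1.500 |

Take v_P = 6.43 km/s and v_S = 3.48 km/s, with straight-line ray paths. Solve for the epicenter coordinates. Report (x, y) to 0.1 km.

-27.0 km east, -2.7 km north

Distance from S−P lag: d = Δt · v_P v_S / (v_P − v_S) = Δt · (6.43·3.48)/(6.43−3.48) ≈ 7.5852·Δt.
So d_PAS = 37.13, d_MNV = 62.50, d_ELK = 11.38 km.
Circle about each station: (x + 2.5)² + (y − 25.2)² = 37.13²; (x + 56.5)² + (y − 52.4)² = 62.50²; (x + 29.5)² + (y + 13.8)² = 11.38².
Subtracting pairs of circle equations eliminates x²+y² and gives linear equations (the radical axes):
-108.0 x + 54.4 y = 2769.11
-54.0 x − 78.0 y = 1668.53
Solving the 2×2 system: x ≈ -27.0, y ≈ -2.7 km.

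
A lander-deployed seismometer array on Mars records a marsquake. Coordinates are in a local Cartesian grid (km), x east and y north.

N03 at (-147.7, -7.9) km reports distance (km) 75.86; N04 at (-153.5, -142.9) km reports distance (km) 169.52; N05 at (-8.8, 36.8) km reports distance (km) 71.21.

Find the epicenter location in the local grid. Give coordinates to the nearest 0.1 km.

Circle about each station: (x + 147.7)² + (y + 7.9)² = 75.86²; (x + 153.5)² + (y + 142.9)² = 169.52²; (x + 8.8)² + (y − 36.8)² = 71.21².
Subtracting pairs of circle equations eliminates x²+y² and gives linear equations (the radical axes):
-11.6 x − 270.0 y = -877.33
277.8 x + 89.4 y = -19762.14
Solving the 2×2 system: x ≈ -73.2, y ≈ 6.4 km.
Check against N03 (with the unrounded x, y): √((x + 147.7)²+(y + 7.9)²) = 75.86 ≈ 75.86 km. ✓

x ≈ -73.2 km, y ≈ 6.4 km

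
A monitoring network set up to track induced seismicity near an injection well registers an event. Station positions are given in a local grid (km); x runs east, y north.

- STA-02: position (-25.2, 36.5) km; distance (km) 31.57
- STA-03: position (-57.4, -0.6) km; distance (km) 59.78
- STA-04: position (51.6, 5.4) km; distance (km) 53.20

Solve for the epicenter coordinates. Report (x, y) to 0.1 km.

Circle about each station: (x + 25.2)² + (y − 36.5)² = 31.57²; (x + 57.4)² + (y + 0.6)² = 59.78²; (x − 51.6)² + (y − 5.4)² = 53.20².
Subtracting the STA-02 equation from the STA-03 and STA-04 equations removes the quadratic terms:
-64.4 x − 74.2 y = -1249.15
153.6 x − 62.2 y = -1109.15
Solving the 2×2 system: x ≈ -0.3, y ≈ 17.1 km.

x ≈ -0.3 km, y ≈ 17.1 km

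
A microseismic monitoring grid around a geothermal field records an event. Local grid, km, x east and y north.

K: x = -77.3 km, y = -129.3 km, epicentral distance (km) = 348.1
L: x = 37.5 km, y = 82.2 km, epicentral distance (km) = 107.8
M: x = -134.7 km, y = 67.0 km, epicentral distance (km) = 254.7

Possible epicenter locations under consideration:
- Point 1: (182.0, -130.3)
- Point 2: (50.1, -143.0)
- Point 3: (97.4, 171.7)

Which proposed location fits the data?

For each candidate, compare |candidate − station| to the reported distance:
Point 1: residuals K 88.8, L 149.2, M 118.4 → max 149.2 km
Point 2: residuals K 220.0, L 117.8, M 25.0 → max 220.0 km
Point 3: residuals K 0.1, L 0.1, M 0.1 → max 0.1 km
Only Point 3 has all residuals ≈ 0.

Point 3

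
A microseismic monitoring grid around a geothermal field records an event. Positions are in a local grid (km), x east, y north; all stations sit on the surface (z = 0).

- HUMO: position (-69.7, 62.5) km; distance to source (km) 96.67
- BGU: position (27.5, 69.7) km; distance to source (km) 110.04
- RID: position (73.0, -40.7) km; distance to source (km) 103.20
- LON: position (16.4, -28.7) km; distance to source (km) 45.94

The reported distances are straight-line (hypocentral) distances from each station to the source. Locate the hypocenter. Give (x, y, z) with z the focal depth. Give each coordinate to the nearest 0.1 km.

x ≈ -28.6 km, y ≈ -24.6 km, depth ≈ 8.3 km

Each station gives a sphere (x−x_i)² + (y−y_i)² + z² = d_i² (stations at z=0).
Subtracting the HUMO sphere from BGU and RID: z² cancels, leaving linear equations in x and y:
194.4 x + 14.4 y = -5913.71
285.4 x − 206.4 y = -3084.00
Solving: x ≈ -28.598, y ≈ -24.602 km (keep extra digits for the depth step; rounded: -28.6, -24.6).
Then from the HUMO sphere: z² = 96.67² − (x + 69.7)² − (y − 62.5)² with x = -28.598, y = -24.602, so z ≈ 8.304 ≈ 8.3 km.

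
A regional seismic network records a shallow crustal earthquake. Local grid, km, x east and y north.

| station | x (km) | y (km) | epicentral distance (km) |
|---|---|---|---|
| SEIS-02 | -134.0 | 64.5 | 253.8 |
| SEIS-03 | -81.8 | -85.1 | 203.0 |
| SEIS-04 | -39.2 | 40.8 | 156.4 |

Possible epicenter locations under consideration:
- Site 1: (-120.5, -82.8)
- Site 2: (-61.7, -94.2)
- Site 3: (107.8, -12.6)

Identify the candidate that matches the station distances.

For each candidate, compare |candidate − station| to the reported distance:
Site 1: residuals SEIS-02 105.9, SEIS-03 164.2, SEIS-04 8.5 → max 164.2 km
Site 2: residuals SEIS-02 79.4, SEIS-03 180.9, SEIS-04 19.5 → max 180.9 km
Site 3: residuals SEIS-02 0.0, SEIS-03 0.0, SEIS-04 0.0 → max 0.0 km
Only Site 3 has all residuals ≈ 0.

Site 3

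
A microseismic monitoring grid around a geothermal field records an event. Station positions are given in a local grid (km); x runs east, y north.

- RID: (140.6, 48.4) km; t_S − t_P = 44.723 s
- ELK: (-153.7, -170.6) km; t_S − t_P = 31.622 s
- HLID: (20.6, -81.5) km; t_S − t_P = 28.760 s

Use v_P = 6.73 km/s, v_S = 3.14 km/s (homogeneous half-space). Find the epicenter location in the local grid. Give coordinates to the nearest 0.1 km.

x ≈ -120.2 km, y ≈ 12.5 km

Distance from S−P lag: d = Δt · v_P v_S / (v_P − v_S) = Δt · (6.73·3.14)/(6.73−3.14) ≈ 5.8864·Δt.
So d_RID = 263.26, d_ELK = 186.14, d_HLID = 169.29 km.
Circle about each station: (x − 140.6)² + (y − 48.4)² = 263.26²; (x + 153.7)² + (y + 170.6)² = 186.14²; (x − 20.6)² + (y + 81.5)² = 169.29².
Subtracting the RID equation from the ELK and HLID equations removes the quadratic terms:
-588.6 x − 438.0 y = 65274.86
-240.0 x − 259.8 y = 25602.41
Solving the 2×2 system: x ≈ -120.2, y ≈ 12.5 km.
Check against RID (with the unrounded x, y): √((x − 140.6)²+(y − 48.4)²) = 263.25 ≈ 263.26 km. ✓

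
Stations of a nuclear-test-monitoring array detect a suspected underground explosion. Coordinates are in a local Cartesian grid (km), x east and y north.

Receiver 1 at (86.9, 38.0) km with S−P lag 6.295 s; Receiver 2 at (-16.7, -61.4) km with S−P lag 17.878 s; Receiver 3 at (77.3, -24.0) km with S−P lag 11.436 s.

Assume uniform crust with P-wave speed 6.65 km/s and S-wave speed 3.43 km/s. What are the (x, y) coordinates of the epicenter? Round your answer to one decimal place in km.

Distance from S−P lag: d = Δt · v_P v_S / (v_P − v_S) = Δt · (6.65·3.43)/(6.65−3.43) ≈ 7.0837·Δt.
So d_Receiver 1 = 44.59, d_Receiver 2 = 126.64, d_Receiver 3 = 81.01 km.
Circle about each station: (x − 86.9)² + (y − 38.0)² = 44.59²; (x + 16.7)² + (y + 61.4)² = 126.64²; (x − 77.3)² + (y + 24.0)² = 81.01².
Subtracting the Receiver 1 equation from the Receiver 2 and Receiver 3 equations removes the quadratic terms:
-207.2 x − 198.8 y = -18996.18
-19.2 x − 124.0 y = -7018.67
Solving the 2×2 system: x ≈ 43.9, y ≈ 49.8 km.

x ≈ 43.9 km, y ≈ 49.8 km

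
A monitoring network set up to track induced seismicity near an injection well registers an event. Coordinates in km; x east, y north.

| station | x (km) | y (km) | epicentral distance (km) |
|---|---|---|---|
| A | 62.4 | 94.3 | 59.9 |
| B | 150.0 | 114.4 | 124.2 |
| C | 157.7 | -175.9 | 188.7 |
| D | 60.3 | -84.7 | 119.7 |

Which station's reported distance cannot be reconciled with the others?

Solve using three stations at a time. Using A, B, D (subtract circle equations pairwise → linear system) gives (x, y) ≈ (54.6, 34.9).
Distances from that point to each station vs reported:
  A: calculated 59.9 vs reported 59.9 → residual 0.0 km
  B: calculated 124.2 vs reported 124.2 → residual 0.0 km
  C: calculated 234.7 vs reported 188.7 → residual 46.0 km
  D: calculated 119.7 vs reported 119.7 → residual 0.0 km
A, B, D are mutually consistent (residuals ≈ 0); C is off by 46.0 km.

C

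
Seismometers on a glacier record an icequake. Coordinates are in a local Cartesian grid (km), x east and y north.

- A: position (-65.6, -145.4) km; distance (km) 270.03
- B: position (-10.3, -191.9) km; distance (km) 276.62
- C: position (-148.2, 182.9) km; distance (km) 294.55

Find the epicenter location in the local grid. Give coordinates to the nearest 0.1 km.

116.6 km east, 53.9 km north

Circle about each station: (x + 65.6)² + (y + 145.4)² = 270.03²; (x + 10.3)² + (y + 191.9)² = 276.62²; (x + 148.2)² + (y − 182.9)² = 294.55².
Subtracting pairs of circle equations eliminates x²+y² and gives linear equations (the radical axes):
110.6 x − 93.0 y = 7884.76
-165.2 x + 656.6 y = 16127.63
Solving the 2×2 system: x ≈ 116.6, y ≈ 53.9 km.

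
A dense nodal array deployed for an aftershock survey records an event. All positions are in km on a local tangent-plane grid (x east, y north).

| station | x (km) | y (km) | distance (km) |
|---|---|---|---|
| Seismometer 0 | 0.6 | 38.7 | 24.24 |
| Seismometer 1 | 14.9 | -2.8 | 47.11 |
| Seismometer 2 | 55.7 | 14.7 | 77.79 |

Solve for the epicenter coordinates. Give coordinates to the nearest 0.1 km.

(-21.0, 27.7)

Circle about each station: (x − 0.6)² + (y − 38.7)² = 24.24²; (x − 14.9)² + (y + 2.8)² = 47.11²; (x − 55.7)² + (y − 14.7)² = 77.79².
Subtracting pairs of circle equations eliminates x²+y² and gives linear equations (the radical axes):
28.6 x − 83.0 y = -2899.97
110.2 x − 48.0 y = -3643.18
Solving the 2×2 system: x ≈ -21.0, y ≈ 27.7 km.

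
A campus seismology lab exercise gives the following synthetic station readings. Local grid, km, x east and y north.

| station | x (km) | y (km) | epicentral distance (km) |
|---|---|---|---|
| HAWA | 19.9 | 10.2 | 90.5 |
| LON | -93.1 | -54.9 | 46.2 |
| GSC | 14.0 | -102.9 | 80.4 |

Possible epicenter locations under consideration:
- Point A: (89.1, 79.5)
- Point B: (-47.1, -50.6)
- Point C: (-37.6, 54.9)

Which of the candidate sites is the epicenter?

Point B

For each candidate, compare |candidate − station| to the reported distance:
Point A: residuals HAWA 7.4, LON 180.2, GSC 116.9 → max 180.2 km
Point B: residuals HAWA 0.0, LON 0.0, GSC 0.0 → max 0.0 km
Point C: residuals HAWA 17.7, LON 76.8, GSC 85.6 → max 85.6 km
Only Point B has all residuals ≈ 0.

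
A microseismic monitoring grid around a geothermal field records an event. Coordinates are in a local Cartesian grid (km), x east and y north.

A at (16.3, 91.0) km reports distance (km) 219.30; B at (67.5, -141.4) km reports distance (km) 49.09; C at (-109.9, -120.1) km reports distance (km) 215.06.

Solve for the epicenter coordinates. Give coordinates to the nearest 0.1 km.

Circle about each station: (x − 16.3)² + (y − 91.0)² = 219.30²; (x − 67.5)² + (y + 141.4)² = 49.09²; (x + 109.9)² + (y + 120.1)² = 215.06².
Subtracting the A equation from the B and C equations removes the quadratic terms:
102.4 x − 464.8 y = 61686.18
-252.4 x − 422.2 y = 19797.02
Solving the 2×2 system: x ≈ 104.9, y ≈ -109.6 km.
Check against A (with the unrounded x, y): √((x − 16.3)²+(y − 91.0)²) = 219.30 ≈ 219.30 km. ✓

104.9 km east, -109.6 km north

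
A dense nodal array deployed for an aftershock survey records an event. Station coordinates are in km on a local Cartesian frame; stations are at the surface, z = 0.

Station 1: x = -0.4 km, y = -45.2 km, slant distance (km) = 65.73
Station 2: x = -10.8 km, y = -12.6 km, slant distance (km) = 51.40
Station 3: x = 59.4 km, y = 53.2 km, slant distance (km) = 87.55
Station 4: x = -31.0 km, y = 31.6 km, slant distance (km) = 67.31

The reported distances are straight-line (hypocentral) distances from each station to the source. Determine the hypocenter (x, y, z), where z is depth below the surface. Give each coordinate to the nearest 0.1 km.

Each station gives a sphere (x−x_i)² + (y−y_i)² + z² = d_i² (stations at z=0).
Subtracting the Station 1 sphere from Station 2 and Station 3: z² cancels, leaving linear equations in x and y:
-20.8 x + 65.2 y = -89.33
119.6 x + 196.8 y = 970.83
Solving: x ≈ 6.801, y ≈ 0.800 km (keep extra digits for the depth step; rounded: 6.8, 0.8).
Then from the Station 1 sphere: z² = 65.73² − (x + 0.4)² − (y + 45.2)² with x = 6.801, y = 0.800, so z ≈ 46.396 ≈ 46.4 km.
Check against Station 4 (with the unrounded solution): distance 67.31 ≈ 67.31 km. ✓

(6.8, 0.8, 46.4)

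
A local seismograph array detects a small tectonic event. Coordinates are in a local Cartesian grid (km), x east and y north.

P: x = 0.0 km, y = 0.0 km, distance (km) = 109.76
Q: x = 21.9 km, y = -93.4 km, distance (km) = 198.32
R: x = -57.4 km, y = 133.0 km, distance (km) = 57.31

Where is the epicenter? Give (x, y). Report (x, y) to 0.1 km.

-76.3 km east, 78.9 km north

Circle about each station: x² + y² = 109.76²; (x − 21.9)² + (y + 93.4)² = 198.32²; (x + 57.4)² + (y − 133.0)² = 57.31².
Subtracting pairs of circle equations eliminates x²+y² and gives linear equations (the radical axes):
43.8 x − 186.8 y = -18080.39
-114.8 x + 266.0 y = 29746.58
Solving the 2×2 system: x ≈ -76.3, y ≈ 78.9 km.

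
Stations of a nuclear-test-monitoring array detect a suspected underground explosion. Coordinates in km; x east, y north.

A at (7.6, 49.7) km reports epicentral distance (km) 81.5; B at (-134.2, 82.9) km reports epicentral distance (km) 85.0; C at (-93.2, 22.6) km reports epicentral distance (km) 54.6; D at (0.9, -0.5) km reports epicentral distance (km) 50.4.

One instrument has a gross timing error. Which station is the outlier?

B

Solve using three stations at a time. Using A, C, D (subtract circle equations pairwise → linear system) gives (x, y) ≈ (-48.8, -9.2).
Distances from that point to each station vs reported:
  A: calculated 81.5 vs reported 81.5 → residual 0.0 km
  B: calculated 125.6 vs reported 85.0 → residual 40.6 km
  C: calculated 54.6 vs reported 54.6 → residual 0.0 km
  D: calculated 50.4 vs reported 50.4 → residual 0.0 km
A, C, D are mutually consistent (residuals ≈ 0); B is off by 40.6 km.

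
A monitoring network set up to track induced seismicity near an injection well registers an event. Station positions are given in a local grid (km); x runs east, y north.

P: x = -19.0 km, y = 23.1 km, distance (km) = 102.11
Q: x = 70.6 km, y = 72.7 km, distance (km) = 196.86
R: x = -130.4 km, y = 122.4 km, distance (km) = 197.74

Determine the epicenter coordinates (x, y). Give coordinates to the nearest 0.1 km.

Circle about each station: (x + 19.0)² + (y − 23.1)² = 102.11²; (x − 70.6)² + (y − 72.7)² = 196.86²; (x + 130.4)² + (y − 122.4)² = 197.74².
Subtracting pairs of circle equations eliminates x²+y² and gives linear equations (the radical axes):
179.2 x + 99.2 y = -18952.37
-222.8 x + 198.6 y = 2416.65
Solving the 2×2 system: x ≈ -69.4, y ≈ -65.7 km.
Check against P (with the unrounded x, y): √((x + 19.0)²+(y − 23.1)²) = 102.09 ≈ 102.11 km. ✓

x ≈ -69.4 km, y ≈ -65.7 km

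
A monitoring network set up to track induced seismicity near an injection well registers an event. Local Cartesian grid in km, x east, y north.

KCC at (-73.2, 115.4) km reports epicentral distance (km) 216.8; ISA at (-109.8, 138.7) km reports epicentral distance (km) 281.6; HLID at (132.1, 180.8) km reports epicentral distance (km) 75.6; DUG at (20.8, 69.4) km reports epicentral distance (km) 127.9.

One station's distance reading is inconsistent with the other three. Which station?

Solve using three stations at a time. Using KCC, HLID, DUG (subtract circle equations pairwise → linear system) gives (x, y) ≈ (143.4, 105.9).
Distances from that point to each station vs reported:
  KCC: calculated 216.8 vs reported 216.8 → residual 0.0 km
  ISA: calculated 255.3 vs reported 281.6 → residual 26.3 km
  HLID: calculated 75.7 vs reported 75.6 → residual 0.1 km
  DUG: calculated 128.0 vs reported 127.9 → residual 0.1 km
KCC, HLID, DUG are mutually consistent (residuals ≈ 0); ISA is off by 26.3 km.

ISA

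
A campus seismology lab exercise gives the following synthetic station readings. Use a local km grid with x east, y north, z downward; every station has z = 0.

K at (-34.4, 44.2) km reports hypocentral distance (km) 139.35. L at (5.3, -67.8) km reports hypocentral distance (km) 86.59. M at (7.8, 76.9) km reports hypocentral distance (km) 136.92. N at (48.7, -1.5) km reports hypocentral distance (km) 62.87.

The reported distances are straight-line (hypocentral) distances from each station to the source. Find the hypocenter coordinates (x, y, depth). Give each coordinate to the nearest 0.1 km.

(69.0, -35.4, 48.9)

Each station gives a sphere (x−x_i)² + (y−y_i)² + z² = d_i² (stations at z=0).
Subtracting the K sphere from L and M: z² cancels, leaving linear equations in x and y:
79.4 x − 224.0 y = 13408.52
84.4 x + 65.4 y = 3508.79
Solving: x ≈ 69.004, y ≈ -35.400 km (keep extra digits for the depth step; rounded: 69.0, -35.4).
Then from the K sphere: z² = 139.35² − (x + 34.4)² − (y − 44.2)² with x = 69.004, y = -35.400, so z ≈ 48.886 ≈ 48.9 km.
Check against N (with the unrounded solution): distance 62.86 ≈ 62.87 km. ✓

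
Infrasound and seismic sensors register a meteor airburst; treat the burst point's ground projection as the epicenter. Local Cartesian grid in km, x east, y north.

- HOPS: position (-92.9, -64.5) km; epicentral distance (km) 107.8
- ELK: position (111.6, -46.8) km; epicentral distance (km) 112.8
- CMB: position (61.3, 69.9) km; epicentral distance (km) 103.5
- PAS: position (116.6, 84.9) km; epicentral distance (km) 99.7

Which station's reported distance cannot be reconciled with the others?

Solve using three stations at a time. Using HOPS, ELK, CMB (subtract circle equations pairwise → linear system) gives (x, y) ≈ (3.2, -15.7).
Distances from that point to each station vs reported:
  HOPS: calculated 107.8 vs reported 107.8 → residual 0.0 km
  ELK: calculated 112.8 vs reported 112.8 → residual 0.0 km
  CMB: calculated 103.5 vs reported 103.5 → residual 0.0 km
  PAS: calculated 151.6 vs reported 99.7 → residual 51.9 km
HOPS, ELK, CMB are mutually consistent (residuals ≈ 0); PAS is off by 51.9 km.

PAS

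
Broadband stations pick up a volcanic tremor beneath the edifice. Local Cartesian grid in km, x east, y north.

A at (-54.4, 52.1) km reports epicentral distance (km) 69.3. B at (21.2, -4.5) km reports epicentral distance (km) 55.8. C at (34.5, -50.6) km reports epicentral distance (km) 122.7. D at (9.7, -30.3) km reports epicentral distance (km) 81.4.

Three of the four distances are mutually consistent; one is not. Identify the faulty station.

Solve using three stations at a time. Using A, B, D (subtract circle equations pairwise → linear system) gives (x, y) ≈ (14.9, 50.9).
Distances from that point to each station vs reported:
  A: calculated 69.3 vs reported 69.3 → residual 0.0 km
  B: calculated 55.8 vs reported 55.8 → residual 0.0 km
  C: calculated 103.4 vs reported 122.7 → residual 19.3 km
  D: calculated 81.4 vs reported 81.4 → residual 0.0 km
A, B, D are mutually consistent (residuals ≈ 0); C is off by 19.3 km.

C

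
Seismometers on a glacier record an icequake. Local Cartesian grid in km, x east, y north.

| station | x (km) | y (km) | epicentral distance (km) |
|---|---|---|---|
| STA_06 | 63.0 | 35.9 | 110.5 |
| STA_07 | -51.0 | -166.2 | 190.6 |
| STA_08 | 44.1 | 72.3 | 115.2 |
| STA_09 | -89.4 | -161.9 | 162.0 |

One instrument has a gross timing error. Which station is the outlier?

Solve using three stations at a time. Using STA_06, STA_08, STA_09 (subtract circle equations pairwise → linear system) gives (x, y) ≈ (-38.3, -8.2).
Distances from that point to each station vs reported:
  STA_06: calculated 110.5 vs reported 110.5 → residual 0.0 km
  STA_07: calculated 158.5 vs reported 190.6 → residual 32.1 km
  STA_08: calculated 115.2 vs reported 115.2 → residual 0.0 km
  STA_09: calculated 162.0 vs reported 162.0 → residual 0.0 km
STA_06, STA_08, STA_09 are mutually consistent (residuals ≈ 0); STA_07 is off by 32.1 km.

STA_07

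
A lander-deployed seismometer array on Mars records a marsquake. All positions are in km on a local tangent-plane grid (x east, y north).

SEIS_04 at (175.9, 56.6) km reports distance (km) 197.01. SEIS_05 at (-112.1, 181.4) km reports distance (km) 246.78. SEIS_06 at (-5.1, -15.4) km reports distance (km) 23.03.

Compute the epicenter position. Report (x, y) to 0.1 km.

(2.6, -37.1)

Circle about each station: (x − 175.9)² + (y − 56.6)² = 197.01²; (x + 112.1)² + (y − 181.4)² = 246.78²; (x + 5.1)² + (y + 15.4)² = 23.03².
Subtracting pairs of circle equations eliminates x²+y² and gives linear equations (the radical axes):
-576.0 x + 249.6 y = -10759.43
-362.0 x − 144.0 y = 4401.36
Solving the 2×2 system: x ≈ 2.6, y ≈ -37.1 km.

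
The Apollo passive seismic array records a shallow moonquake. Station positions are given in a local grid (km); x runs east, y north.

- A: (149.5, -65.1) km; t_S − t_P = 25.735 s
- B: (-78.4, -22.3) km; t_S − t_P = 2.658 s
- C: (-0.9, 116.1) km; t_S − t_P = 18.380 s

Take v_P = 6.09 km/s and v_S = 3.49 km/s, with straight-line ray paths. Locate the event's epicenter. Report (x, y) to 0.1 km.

-56.7 km east, -23.4 km north

Distance from S−P lag: d = Δt · v_P v_S / (v_P − v_S) = Δt · (6.09·3.49)/(6.09−3.49) ≈ 8.1747·Δt.
So d_A = 210.37, d_B = 21.73, d_C = 150.25 km.
Circle about each station: (x − 149.5)² + (y + 65.1)² = 210.37²; (x + 78.4)² + (y + 22.3)² = 21.73²; (x + 0.9)² + (y − 116.1)² = 150.25².
Subtracting the A equation from the B and C equations removes the quadratic terms:
-455.8 x + 85.6 y = 23838.93
-300.8 x + 362.4 y = 8572.23
Solving the 2×2 system: x ≈ -56.7, y ≈ -23.4 km.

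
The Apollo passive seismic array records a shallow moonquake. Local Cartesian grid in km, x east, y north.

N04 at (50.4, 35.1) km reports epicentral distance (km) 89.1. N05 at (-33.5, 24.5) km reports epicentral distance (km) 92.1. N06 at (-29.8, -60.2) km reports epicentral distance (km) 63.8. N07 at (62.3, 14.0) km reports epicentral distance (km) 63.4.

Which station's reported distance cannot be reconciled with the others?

N04

Solve using three stations at a time. Using N05, N06, N07 (subtract circle equations pairwise → linear system) gives (x, y) ≈ (31.1, -41.2).
Distances from that point to each station vs reported:
  N04: calculated 78.7 vs reported 89.1 → residual 10.4 km
  N05: calculated 92.1 vs reported 92.1 → residual 0.0 km
  N06: calculated 63.8 vs reported 63.8 → residual 0.0 km
  N07: calculated 63.4 vs reported 63.4 → residual 0.0 km
N05, N06, N07 are mutually consistent (residuals ≈ 0); N04 is off by 10.4 km.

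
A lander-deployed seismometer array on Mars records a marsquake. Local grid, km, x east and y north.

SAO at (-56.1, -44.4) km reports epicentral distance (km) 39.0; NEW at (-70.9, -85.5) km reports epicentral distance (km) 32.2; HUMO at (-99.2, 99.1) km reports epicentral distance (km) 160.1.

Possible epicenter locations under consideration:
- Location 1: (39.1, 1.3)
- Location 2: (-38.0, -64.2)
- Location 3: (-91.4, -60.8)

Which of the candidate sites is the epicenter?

Location 3

For each candidate, compare |candidate − station| to the reported distance:
Location 1: residuals SAO 66.6, NEW 107.9, HUMO 9.3 → max 107.9 km
Location 2: residuals SAO 12.2, NEW 7.0, HUMO 14.3 → max 14.3 km
Location 3: residuals SAO 0.1, NEW 0.1, HUMO 0.0 → max 0.1 km
Only Location 3 has all residuals ≈ 0.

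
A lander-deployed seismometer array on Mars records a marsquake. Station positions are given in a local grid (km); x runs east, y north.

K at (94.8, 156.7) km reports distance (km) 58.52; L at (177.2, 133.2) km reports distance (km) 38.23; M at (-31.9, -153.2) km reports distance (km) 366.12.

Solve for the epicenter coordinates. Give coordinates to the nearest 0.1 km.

Circle about each station: (x − 94.8)² + (y − 156.7)² = 58.52²; (x − 177.2)² + (y − 133.2)² = 38.23²; (x + 31.9)² + (y + 153.2)² = 366.12².
Subtracting pairs of circle equations eliminates x²+y² and gives linear equations (the radical axes):
164.8 x − 47.0 y = 17563.21
-253.4 x − 619.8 y = -139673.34
Solving the 2×2 system: x ≈ 153.0, y ≈ 162.8 km.

x ≈ 153.0 km, y ≈ 162.8 km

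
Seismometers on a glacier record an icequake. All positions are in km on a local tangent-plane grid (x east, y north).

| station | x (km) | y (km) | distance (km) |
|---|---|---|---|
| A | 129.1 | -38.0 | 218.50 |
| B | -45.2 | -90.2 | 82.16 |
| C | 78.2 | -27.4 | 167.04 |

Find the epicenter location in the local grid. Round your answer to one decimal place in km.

-88.7 km east, -20.5 km north

Circle about each station: (x − 129.1)² + (y + 38.0)² = 218.50²; (x + 45.2)² + (y + 90.2)² = 82.16²; (x − 78.2)² + (y + 27.4)² = 167.04².
Subtracting pairs of circle equations eliminates x²+y² and gives linear equations (the radical axes):
-348.6 x − 104.4 y = 33060.25
-101.8 x + 21.2 y = 8595.08
Solving the 2×2 system: x ≈ -88.7, y ≈ -20.5 km.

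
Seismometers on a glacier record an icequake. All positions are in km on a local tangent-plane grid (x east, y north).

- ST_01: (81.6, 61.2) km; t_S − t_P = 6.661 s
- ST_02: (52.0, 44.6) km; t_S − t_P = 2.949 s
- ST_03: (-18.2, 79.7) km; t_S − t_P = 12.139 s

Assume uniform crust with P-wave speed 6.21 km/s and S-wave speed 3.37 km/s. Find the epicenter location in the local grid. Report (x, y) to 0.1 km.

Distance from S−P lag: d = Δt · v_P v_S / (v_P − v_S) = Δt · (6.21·3.37)/(6.21−3.37) ≈ 7.3689·Δt.
So d_ST_01 = 49.08, d_ST_02 = 21.73, d_ST_03 = 89.45 km.
Circle about each station: (x − 81.6)² + (y − 61.2)² = 49.08²; (x − 52.0)² + (y − 44.6)² = 21.73²; (x + 18.2)² + (y − 79.7)² = 89.45².
Subtracting pairs of circle equations eliminates x²+y² and gives linear equations (the radical axes):
-59.2 x − 33.2 y = -3774.19
-199.6 x + 37.0 y = -9313.13
Solving the 2×2 system: x ≈ 50.9, y ≈ 22.9 km.

50.9 km east, 22.9 km north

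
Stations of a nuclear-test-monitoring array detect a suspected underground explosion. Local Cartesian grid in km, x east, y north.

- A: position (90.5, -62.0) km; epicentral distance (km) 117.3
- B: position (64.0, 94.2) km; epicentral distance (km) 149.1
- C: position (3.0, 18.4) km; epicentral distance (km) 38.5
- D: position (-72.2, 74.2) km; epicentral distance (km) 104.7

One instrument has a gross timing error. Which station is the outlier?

B

Solve using three stations at a time. Using A, C, D (subtract circle equations pairwise → linear system) gives (x, y) ≈ (-16.6, -14.4).
Distances from that point to each station vs reported:
  A: calculated 117.2 vs reported 117.3 → residual 0.1 km
  B: calculated 135.3 vs reported 149.1 → residual 13.8 km
  C: calculated 38.2 vs reported 38.5 → residual 0.3 km
  D: calculated 104.6 vs reported 104.7 → residual 0.1 km
A, C, D are mutually consistent (residuals ≈ 0); B is off by 13.8 km.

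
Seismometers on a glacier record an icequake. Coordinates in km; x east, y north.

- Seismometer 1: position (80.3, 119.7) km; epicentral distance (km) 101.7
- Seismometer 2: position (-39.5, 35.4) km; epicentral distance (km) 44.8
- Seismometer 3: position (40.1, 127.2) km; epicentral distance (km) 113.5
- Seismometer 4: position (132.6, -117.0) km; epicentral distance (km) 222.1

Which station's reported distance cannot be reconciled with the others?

Seismometer 3

Solve using three stations at a time. Using Seismometer 1, Seismometer 2, Seismometer 4 (subtract circle equations pairwise → linear system) gives (x, y) ≈ (-1.9, 59.8).
Distances from that point to each station vs reported:
  Seismometer 1: calculated 101.7 vs reported 101.7 → residual 0.0 km
  Seismometer 2: calculated 44.8 vs reported 44.8 → residual 0.0 km
  Seismometer 3: calculated 79.4 vs reported 113.5 → residual 34.1 km
  Seismometer 4: calculated 222.1 vs reported 222.1 → residual 0.0 km
Seismometer 1, Seismometer 2, Seismometer 4 are mutually consistent (residuals ≈ 0); Seismometer 3 is off by 34.1 km.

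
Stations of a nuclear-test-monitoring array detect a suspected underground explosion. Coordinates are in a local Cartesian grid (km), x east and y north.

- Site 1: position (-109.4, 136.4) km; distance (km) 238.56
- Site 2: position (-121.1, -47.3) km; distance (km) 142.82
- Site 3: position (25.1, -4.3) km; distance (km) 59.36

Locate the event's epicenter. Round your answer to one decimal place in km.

x ≈ 20.8 km, y ≈ -63.5 km

Circle about each station: (x + 109.4)² + (y − 136.4)² = 238.56²; (x + 121.1)² + (y + 47.3)² = 142.82²; (x − 25.1)² + (y + 4.3)² = 59.36².
Subtracting pairs of circle equations eliminates x²+y² and gives linear equations (the radical axes):
-23.4 x − 367.4 y = 22842.50
269.0 x − 281.4 y = 23462.44
Solving the 2×2 system: x ≈ 20.8, y ≈ -63.5 km.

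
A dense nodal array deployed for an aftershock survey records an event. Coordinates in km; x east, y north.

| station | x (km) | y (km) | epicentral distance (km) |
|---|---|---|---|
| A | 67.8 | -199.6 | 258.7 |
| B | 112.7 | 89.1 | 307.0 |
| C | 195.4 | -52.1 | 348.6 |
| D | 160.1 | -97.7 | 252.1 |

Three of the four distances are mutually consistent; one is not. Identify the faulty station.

Solve using three stations at a time. Using A, B, C (subtract circle equations pairwise → linear system) gives (x, y) ≈ (-153.0, -64.7).
Distances from that point to each station vs reported:
  A: calculated 258.7 vs reported 258.7 → residual 0.0 km
  B: calculated 307.0 vs reported 307.0 → residual 0.0 km
  C: calculated 348.6 vs reported 348.6 → residual 0.0 km
  D: calculated 314.8 vs reported 252.1 → residual 62.7 km
A, B, C are mutually consistent (residuals ≈ 0); D is off by 62.7 km.

D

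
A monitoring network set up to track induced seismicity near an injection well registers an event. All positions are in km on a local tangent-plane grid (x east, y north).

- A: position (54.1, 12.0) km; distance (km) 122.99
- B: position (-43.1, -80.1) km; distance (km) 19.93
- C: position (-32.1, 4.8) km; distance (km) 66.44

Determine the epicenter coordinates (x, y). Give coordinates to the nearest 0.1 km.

Circle about each station: (x − 54.1)² + (y − 12.0)² = 122.99²; (x + 43.1)² + (y + 80.1)² = 19.93²; (x + 32.1)² + (y − 4.8)² = 66.44².
Subtracting the A equation from the B and C equations removes the quadratic terms:
-194.4 x − 184.2 y = 19932.15
-172.4 x − 14.4 y = 8694.91
Solving the 2×2 system: x ≈ -45.4, y ≈ -60.3 km.
Check against A (with the unrounded x, y): √((x − 54.1)²+(y − 12.0)²) = 122.99 ≈ 122.99 km. ✓

-45.4 km east, -60.3 km north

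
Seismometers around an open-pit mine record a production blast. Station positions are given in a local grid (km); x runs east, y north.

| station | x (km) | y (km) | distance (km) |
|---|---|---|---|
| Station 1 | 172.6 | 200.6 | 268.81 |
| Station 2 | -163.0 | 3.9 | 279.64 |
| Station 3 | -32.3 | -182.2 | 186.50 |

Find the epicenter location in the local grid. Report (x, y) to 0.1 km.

Circle about each station: (x − 172.6)² + (y − 200.6)² = 268.81²; (x + 163.0)² + (y − 3.9)² = 279.64²; (x + 32.3)² + (y + 182.2)² = 186.50².
Subtracting pairs of circle equations eliminates x²+y² and gives linear equations (the radical axes):
-671.2 x − 393.4 y = -49386.62
-409.8 x − 765.6 y = 1685.58
Solving the 2×2 system: x ≈ 109.1, y ≈ -60.6 km.
Check against Station 1 (with the unrounded x, y): √((x − 172.6)²+(y − 200.6)²) = 268.81 ≈ 268.81 km. ✓

x ≈ 109.1 km, y ≈ -60.6 km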